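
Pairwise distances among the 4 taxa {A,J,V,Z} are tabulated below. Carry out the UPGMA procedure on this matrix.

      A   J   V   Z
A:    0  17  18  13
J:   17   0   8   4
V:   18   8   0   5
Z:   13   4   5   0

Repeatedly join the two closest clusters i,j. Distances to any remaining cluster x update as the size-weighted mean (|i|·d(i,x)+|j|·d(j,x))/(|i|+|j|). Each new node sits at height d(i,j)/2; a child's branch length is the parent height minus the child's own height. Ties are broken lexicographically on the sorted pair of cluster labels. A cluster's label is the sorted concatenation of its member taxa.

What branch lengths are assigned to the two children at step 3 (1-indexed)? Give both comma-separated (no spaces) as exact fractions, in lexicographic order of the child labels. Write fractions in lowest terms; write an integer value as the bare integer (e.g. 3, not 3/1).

8,19/4

iteration 1: select J,Z (d=4); attach at lengths (2, 2); label the merged cluster JZ
  updated: d(A,JZ)=15, d(JZ,V)=13/2
iteration 2: select JZ,V (d=13/2); attach at lengths (5/4, 13/4); label the merged cluster JVZ
  updated: d(A,JVZ)=16
iteration 3: select A,JVZ (d=16); attach at lengths (8, 19/4); label the merged cluster AJVZ
final tree: (A:8,((J:2,Z:2):5/4,V:13/4):19/4)
total length: 85/4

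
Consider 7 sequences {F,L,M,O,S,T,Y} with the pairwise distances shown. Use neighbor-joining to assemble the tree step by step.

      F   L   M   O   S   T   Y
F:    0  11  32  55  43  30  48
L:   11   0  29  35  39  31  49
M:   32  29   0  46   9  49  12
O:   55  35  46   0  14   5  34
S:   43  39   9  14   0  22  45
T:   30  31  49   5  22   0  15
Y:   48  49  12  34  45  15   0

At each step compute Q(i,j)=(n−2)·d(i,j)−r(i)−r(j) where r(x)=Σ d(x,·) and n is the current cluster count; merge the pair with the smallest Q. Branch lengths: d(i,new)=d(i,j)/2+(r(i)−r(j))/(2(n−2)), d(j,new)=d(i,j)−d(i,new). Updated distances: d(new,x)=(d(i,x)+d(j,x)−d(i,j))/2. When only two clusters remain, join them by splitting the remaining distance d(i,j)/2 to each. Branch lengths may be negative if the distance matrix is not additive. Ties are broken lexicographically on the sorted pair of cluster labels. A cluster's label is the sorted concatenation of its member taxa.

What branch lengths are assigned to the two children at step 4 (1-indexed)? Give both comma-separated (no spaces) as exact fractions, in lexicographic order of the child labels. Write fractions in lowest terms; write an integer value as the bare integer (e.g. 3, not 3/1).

291/16,157/16

iteration 1: select F,L (d=11, Q=-358); attach at lengths (8, 3); label the merged cluster FL
  updated: d(FL,M)=25, d(FL,O)=79/2, d(FL,S)=71/2, d(FL,T)=25, d(FL,Y)=43
iteration 2: select M,Y (d=12, Q=-242); attach at lengths (5, 7); label the merged cluster MY
  updated: d(FL,MY)=28, d(MY,O)=34, d(MY,S)=21, d(MY,T)=26
iteration 3: select O,T (d=5, Q=-311/2); attach at lengths (59/12, 1/12); label the merged cluster OT
  updated: d(FL,OT)=119/4, d(MY,OT)=55/2, d(OT,S)=31/2
iteration 4: select FL,MY (d=28, Q=-455/4); attach at lengths (291/16, 157/16); label the merged cluster FLMY
  updated: d(FLMY,OT)=117/8, d(FLMY,S)=57/4
iteration 5: select FLMY,OT (d=117/8, Q=-355/8); attach at lengths (107/16, 127/16); label the merged cluster FLMOTY
  updated: d(FLMOTY,S)=121/16
iteration 6: select FLMOTY,S (d=121/16); attach at lengths (121/32, 121/32); label the merged cluster FLMOSTY
final tree: ((((F:8,L:3):291/16,(M:5,Y:7):157/16):107/16,(O:59/12,T:1/12):127/16):121/32,S:121/32)
total length: 1251/16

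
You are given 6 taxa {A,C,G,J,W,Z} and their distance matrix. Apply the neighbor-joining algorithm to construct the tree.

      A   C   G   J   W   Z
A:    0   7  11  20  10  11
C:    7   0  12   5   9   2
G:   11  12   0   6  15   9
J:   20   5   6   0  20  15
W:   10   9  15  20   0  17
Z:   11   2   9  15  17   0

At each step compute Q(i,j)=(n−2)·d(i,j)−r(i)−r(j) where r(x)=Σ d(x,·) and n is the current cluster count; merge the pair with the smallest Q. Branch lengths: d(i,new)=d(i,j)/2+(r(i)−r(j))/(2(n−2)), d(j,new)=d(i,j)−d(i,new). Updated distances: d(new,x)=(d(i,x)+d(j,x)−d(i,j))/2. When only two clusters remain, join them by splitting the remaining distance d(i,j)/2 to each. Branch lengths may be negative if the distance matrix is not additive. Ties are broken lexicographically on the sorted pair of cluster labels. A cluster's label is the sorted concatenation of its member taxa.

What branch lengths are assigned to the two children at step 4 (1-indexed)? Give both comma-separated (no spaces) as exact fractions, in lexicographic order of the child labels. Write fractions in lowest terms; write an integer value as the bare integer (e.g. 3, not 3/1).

11/8,-11/8

step 1: merge (G,J) at d=6, Q=-95; branch lengths G→11/8, J→37/8; new cluster GJ
  updated: d(A,GJ)=25/2, d(C,GJ)=11/2, d(GJ,W)=29/2, d(GJ,Z)=9
step 2: merge (A,W) at d=10, Q=-61; branch lengths A→10/3, W→20/3; new cluster AW
  updated: d(AW,C)=3, d(AW,GJ)=17/2, d(AW,Z)=9
step 3: merge (AW,GJ) at d=17/2, Q=-53/2; branch lengths AW→29/8, GJ→39/8; new cluster AGJW
  updated: d(AGJW,C)=0, d(AGJW,Z)=19/4
step 4: merge (AGJW,C) at d=0, Q=-27/4; branch lengths AGJW→11/8, C→-11/8; new cluster ACGJW
  updated: d(ACGJW,Z)=27/8
step 5: merge (ACGJW,Z) at d=27/8; branch lengths ACGJW→27/16, Z→27/16; new cluster ACGJWZ
final tree: ((((A:10/3,W:20/3):29/8,(G:11/8,J:37/8):39/8):11/8,C:-11/8):27/16,Z:27/16)
total length: 223/8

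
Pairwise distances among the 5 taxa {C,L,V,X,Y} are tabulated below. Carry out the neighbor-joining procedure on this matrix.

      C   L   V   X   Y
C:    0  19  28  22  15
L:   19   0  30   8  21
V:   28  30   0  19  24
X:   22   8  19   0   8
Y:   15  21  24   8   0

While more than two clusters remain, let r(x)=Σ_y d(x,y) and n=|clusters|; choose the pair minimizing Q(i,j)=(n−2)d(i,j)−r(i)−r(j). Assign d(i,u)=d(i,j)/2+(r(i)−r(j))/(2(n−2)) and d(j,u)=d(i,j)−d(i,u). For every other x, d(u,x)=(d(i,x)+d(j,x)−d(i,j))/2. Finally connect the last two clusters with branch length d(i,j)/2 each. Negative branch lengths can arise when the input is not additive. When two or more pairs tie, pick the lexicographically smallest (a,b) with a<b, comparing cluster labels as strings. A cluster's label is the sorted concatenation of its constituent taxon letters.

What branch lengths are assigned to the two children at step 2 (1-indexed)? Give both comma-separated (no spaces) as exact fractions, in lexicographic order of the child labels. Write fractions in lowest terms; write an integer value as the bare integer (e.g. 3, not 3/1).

10,5

1. join L+X (d=8, Q=-111) ⇒ LX; edges |L|=15/2, |X|=1/2
  updated: d(C,LX)=33/2, d(LX,V)=41/2, d(LX,Y)=21/2
2. join C+Y (d=15, Q=-79) ⇒ CY; edges |C|=10, |Y|=5
  updated: d(CY,LX)=6, d(CY,V)=37/2
3. join CY+LX (d=6, Q=-45) ⇒ CLXY; edges |CY|=2, |LX|=4
  updated: d(CLXY,V)=33/2
4. join CLXY+V (d=33/2) ⇒ CLVXY; edges |CLXY|=33/4, |V|=33/4
final tree: (((C:10,Y:5):2,(L:15/2,X:1/2):4):33/4,V:33/4)
total length: 91/2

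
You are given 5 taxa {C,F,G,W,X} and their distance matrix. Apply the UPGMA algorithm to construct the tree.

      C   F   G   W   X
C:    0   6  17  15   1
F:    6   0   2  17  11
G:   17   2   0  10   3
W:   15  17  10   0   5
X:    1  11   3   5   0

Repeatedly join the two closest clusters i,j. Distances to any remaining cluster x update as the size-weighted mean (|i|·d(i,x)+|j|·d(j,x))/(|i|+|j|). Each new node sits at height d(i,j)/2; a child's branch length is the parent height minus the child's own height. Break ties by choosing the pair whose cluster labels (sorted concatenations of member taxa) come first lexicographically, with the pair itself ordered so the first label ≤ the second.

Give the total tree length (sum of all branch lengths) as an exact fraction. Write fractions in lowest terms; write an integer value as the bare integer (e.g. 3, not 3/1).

143/8

iteration 1: select C,X (d=1); attach at lengths (1/2, 1/2); label the merged cluster CX
  updated: d(CX,F)=17/2, d(CX,G)=10, d(CX,W)=10
iteration 2: select F,G (d=2); attach at lengths (1, 1); label the merged cluster FG
  updated: d(CX,FG)=37/4, d(FG,W)=27/2
iteration 3: select CX,FG (d=37/4); attach at lengths (33/8, 29/8); label the merged cluster CFGX
  updated: d(CFGX,W)=47/4
iteration 4: select CFGX,W (d=47/4); attach at lengths (5/4, 47/8); label the merged cluster CFGWX
final tree: (((C:1/2,X:1/2):33/8,(F:1,G:1):29/8):5/4,W:47/8)
total length: 143/8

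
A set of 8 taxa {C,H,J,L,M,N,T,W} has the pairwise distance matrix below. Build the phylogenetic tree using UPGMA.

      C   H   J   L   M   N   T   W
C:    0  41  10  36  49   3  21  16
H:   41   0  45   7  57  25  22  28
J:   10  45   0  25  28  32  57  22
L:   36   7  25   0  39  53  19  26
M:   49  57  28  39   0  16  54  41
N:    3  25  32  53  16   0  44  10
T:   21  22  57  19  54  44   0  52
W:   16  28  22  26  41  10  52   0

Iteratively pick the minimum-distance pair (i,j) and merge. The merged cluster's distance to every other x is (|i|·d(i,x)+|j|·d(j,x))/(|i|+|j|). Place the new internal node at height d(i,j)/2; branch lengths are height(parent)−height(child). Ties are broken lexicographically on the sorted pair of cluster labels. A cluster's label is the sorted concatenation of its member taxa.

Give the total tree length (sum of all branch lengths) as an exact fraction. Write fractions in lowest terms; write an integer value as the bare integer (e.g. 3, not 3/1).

1. join C+N (d=3) ⇒ CN; edges |C|=3/2, |N|=3/2
  updated: d(CN,H)=33, d(CN,J)=21, d(CN,L)=89/2, d(CN,M)=65/2, d(CN,T)=65/2, d(CN,W)=13
2. join H+L (d=7) ⇒ HL; edges |H|=7/2, |L|=7/2
  updated: d(CN,HL)=155/4, d(HL,J)=35, d(HL,M)=48, d(HL,T)=41/2, d(HL,W)=27
3. join CN+W (d=13) ⇒ CNW; edges |CN|=5, |W|=13/2
  updated: d(CNW,HL)=209/6, d(CNW,J)=64/3, d(CNW,M)=106/3, d(CNW,T)=39
4. join HL+T (d=41/2) ⇒ HLT; edges |HL|=27/4, |T|=41/4
  updated: d(CNW,HLT)=326/9, d(HLT,J)=127/3, d(HLT,M)=50
5. join CNW+J (d=64/3) ⇒ CJNW; edges |CNW|=25/6, |J|=32/3
  updated: d(CJNW,HLT)=151/4, d(CJNW,M)=67/2
6. join CJNW+M (d=67/2) ⇒ CJMNW; edges |CJNW|=73/12, |M|=67/4
  updated: d(CJMNW,HLT)=201/5
7. join CJMNW+HLT (d=201/5) ⇒ CHJLMNTW; edges |CJMNW|=67/20, |HLT|=197/20
final tree: (((((C:3/2,N:3/2):5,W:13/2):25/6,J:32/3):73/12,M:67/4):67/20,((H:7/2,L:7/2):27/4,T:41/4):197/20)
total length: 2681/30

2681/30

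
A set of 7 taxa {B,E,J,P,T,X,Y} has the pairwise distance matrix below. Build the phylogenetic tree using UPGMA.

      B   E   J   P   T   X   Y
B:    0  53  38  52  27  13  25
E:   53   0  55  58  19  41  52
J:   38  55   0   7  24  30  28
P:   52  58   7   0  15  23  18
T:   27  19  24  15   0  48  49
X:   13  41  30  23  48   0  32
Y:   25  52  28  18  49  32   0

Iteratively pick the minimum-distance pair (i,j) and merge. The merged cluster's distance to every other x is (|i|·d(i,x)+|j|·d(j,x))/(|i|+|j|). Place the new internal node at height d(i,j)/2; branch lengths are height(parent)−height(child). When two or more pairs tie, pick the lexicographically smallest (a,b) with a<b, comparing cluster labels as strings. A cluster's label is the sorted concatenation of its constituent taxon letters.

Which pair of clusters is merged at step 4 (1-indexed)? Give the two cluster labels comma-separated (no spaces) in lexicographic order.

JP,Y

step 1: merge (J,P) at d=7; branch lengths J→7/2, P→7/2; new cluster JP
  updated: d(B,JP)=45, d(E,JP)=113/2, d(JP,T)=39/2, d(JP,X)=53/2, d(JP,Y)=23
step 2: merge (B,X) at d=13; branch lengths B→13/2, X→13/2; new cluster BX
  updated: d(BX,E)=47, d(BX,JP)=143/4, d(BX,T)=75/2, d(BX,Y)=57/2
step 3: merge (E,T) at d=19; branch lengths E→19/2, T→19/2; new cluster ET
  updated: d(BX,ET)=169/4, d(ET,JP)=38, d(ET,Y)=101/2
step 4: merge (JP,Y) at d=23; branch lengths JP→8, Y→23/2; new cluster JPY
  updated: d(BX,JPY)=100/3, d(ET,JPY)=253/6
step 5: merge (BX,JPY) at d=100/3; branch lengths BX→61/6, JPY→31/6; new cluster BJPXY
  updated: d(BJPXY,ET)=211/5
step 6: merge (BJPXY,ET) at d=211/5; branch lengths BJPXY→133/30, ET→58/5; new cluster BEJPTXY
final tree: (((B:13/2,X:13/2):61/6,((J:7/2,P:7/2):8,Y:23/2):31/6):133/30,(E:19/2,T:19/2):58/5)
total length: 1348/15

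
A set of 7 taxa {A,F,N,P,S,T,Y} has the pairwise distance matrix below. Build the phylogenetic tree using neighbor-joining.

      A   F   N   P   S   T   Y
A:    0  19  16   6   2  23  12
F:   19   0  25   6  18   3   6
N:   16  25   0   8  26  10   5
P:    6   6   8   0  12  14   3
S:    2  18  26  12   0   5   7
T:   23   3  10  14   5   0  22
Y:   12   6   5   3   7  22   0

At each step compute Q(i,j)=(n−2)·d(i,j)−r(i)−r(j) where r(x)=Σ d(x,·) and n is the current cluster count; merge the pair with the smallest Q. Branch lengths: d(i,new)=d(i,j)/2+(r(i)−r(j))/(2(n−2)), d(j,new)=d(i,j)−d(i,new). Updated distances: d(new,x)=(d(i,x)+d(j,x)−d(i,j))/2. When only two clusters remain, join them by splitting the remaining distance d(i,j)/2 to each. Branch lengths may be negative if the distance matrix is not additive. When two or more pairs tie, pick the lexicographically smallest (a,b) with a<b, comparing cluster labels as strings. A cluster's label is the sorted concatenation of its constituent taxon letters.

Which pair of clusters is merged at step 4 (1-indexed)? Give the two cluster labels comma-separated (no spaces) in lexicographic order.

AS,FT

step 1: merge (F,T) at d=3, Q=-139; branch lengths F→3/2, T→3/2; new cluster FT
  updated: d(A,FT)=39/2, d(FT,N)=16, d(FT,P)=17/2, d(FT,S)=10, d(FT,Y)=25/2
step 2: merge (A,S) at d=2, Q=-209/2; branch lengths A→13/16, S→19/16; new cluster AS
  updated: d(AS,FT)=55/4, d(AS,N)=20, d(AS,P)=8, d(AS,Y)=17/2
step 3: merge (N,Y) at d=5, Q=-63; branch lengths N→35/6, Y→-5/6; new cluster NY
  updated: d(AS,NY)=47/4, d(FT,NY)=47/4, d(NY,P)=3
step 4: merge (AS,FT) at d=55/4, Q=-40; branch lengths AS→27/4, FT→7; new cluster AFST
  updated: d(AFST,NY)=39/8, d(AFST,P)=11/8
step 5: merge (AFST,NY) at d=39/8, Q=-37/4; branch lengths AFST→13/8, NY→13/4; new cluster AFNSTY
  updated: d(AFNSTY,P)=-1/4
step 6: merge (AFNSTY,P) at d=-1/4; branch lengths AFNSTY→-1/8, P→-1/8; new cluster AFNPSTY
final tree: ((((A:13/16,S:19/16):27/4,(F:3/2,T:3/2):7):13/8,(N:35/6,Y:-5/6):13/4):-1/8,P:-1/8)
total length: 227/8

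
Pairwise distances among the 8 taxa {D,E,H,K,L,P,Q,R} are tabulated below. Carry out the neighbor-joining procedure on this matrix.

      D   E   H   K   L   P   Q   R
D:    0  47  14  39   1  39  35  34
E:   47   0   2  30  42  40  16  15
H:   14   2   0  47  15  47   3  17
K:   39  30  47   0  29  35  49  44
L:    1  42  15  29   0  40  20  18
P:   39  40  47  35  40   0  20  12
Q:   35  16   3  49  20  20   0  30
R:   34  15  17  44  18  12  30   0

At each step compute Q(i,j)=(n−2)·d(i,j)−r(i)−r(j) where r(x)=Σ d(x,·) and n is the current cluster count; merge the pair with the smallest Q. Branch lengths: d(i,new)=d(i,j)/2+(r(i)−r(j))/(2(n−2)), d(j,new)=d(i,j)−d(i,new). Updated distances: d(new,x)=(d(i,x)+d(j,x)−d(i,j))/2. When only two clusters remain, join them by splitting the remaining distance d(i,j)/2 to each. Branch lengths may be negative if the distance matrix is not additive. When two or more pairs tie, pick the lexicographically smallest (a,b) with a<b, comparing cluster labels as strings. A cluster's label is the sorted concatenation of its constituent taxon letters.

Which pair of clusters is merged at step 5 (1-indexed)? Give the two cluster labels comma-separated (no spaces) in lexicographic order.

DKLPR,Q

1. join D+L (d=1, Q=-368) ⇒ DL; edges |D|=25/6, |L|=-19/6
  updated: d(DL,E)=44, d(DL,H)=14, d(DL,K)=67/2, d(DL,P)=39, d(DL,Q)=27, d(DL,R)=51/2
2. join P+R (d=12, Q=-553/2) ⇒ PR; edges |P|=219/20, |R|=21/20
  updated: d(DL,PR)=105/4, d(E,PR)=43/2, d(H,PR)=26, d(K,PR)=67/2, d(PR,Q)=19
3. join DL+K (d=67/2, Q=-815/4) ⇒ DKL; edges |DL|=343/32, |K|=729/32
  updated: d(DKL,E)=81/4, d(DKL,H)=55/4, d(DKL,PR)=105/8, d(DKL,Q)=85/4
4. join DKL+PR (d=105/8, Q=-869/8) ⇒ DKLPR; edges |DKL|=75/16, |PR|=135/16
  updated: d(DKLPR,E)=229/16, d(DKLPR,H)=213/16, d(DKLPR,Q)=217/16
5. join DKLPR+Q (d=217/16, Q=-373/8) ⇒ DKLPQR; edges |DKLPR|=143/16, |Q|=37/8
  updated: d(DKLPQR,E)=67/8, d(DKLPQR,H)=11/8
6. join DKLPQR+E (d=67/8, Q=-47/4) ⇒ DEKLPQR; edges |DKLPQR|=31/8, |E|=9/2
  updated: d(DEKLPQR,H)=-5/2
7. join DEKLPQR+H (d=-5/2) ⇒ DEHKLPQR; edges |DEKLPQR|=-5/4, |H|=-5/4
final tree: ((((((D:25/6,L:-19/6):343/32,K:729/32):75/16,(P:219/20,R:21/20):135/16):143/16,Q:37/8):31/8,E:9/2):-5/4,H:-5/4)
total length: 1265/16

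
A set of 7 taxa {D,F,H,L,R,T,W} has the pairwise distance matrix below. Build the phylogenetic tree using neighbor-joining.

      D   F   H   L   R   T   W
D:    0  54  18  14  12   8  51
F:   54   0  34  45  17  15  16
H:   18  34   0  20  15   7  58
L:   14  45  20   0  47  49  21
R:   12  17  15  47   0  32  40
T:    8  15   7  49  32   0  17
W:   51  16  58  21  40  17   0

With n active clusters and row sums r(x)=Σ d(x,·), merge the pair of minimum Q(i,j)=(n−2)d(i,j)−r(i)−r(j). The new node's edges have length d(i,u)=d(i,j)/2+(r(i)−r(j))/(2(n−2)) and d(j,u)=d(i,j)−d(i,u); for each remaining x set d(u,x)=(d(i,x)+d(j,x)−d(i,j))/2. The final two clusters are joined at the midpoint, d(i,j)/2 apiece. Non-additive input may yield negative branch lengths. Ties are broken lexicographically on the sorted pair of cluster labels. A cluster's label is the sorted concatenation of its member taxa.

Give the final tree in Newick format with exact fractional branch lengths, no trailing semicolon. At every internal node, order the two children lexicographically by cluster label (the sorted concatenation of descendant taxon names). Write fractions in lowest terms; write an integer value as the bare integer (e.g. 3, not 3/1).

iteration 1: select F,W (d=16, Q=-304); attach at lengths (29/5, 51/5); label the merged cluster FW
  updated: d(D,FW)=89/2, d(FW,H)=38, d(FW,L)=25, d(FW,R)=41/2, d(FW,T)=8
iteration 2: select FW,T (d=8, Q=-208); attach at lengths (8, 0); label the merged cluster FTW
  updated: d(D,FTW)=89/4, d(FTW,H)=37/2, d(FTW,L)=33, d(FTW,R)=89/4
iteration 3: select D,L (d=14, Q=-553/4); attach at lengths (-23/24, 359/24); label the merged cluster DL
  updated: d(DL,FTW)=165/8, d(DL,H)=12, d(DL,R)=45/2
iteration 4: select DL,H (d=12, Q=-613/8); attach at lengths (269/32, 115/32); label the merged cluster DHL
  updated: d(DHL,FTW)=217/16, d(DHL,R)=51/4
iteration 5: select DHL,FTW (d=217/16, Q=-777/16); attach at lengths (65/32, 369/32); label the merged cluster DFHLTW
  updated: d(DFHLTW,R)=343/32
iteration 6: select DFHLTW,R (d=343/32); attach at lengths (343/64, 343/64); label the merged cluster DFHLRTW
final tree: ((((D:-23/24,L:359/24):269/32,H:115/32):65/32,((F:29/5,W:51/5):8,T:0):369/32):343/64,R:343/64)
total length: 2377/32

((((D:-23/24,L:359/24):269/32,H:115/32):65/32,((F:29/5,W:51/5):8,T:0):369/32):343/64,R:343/64)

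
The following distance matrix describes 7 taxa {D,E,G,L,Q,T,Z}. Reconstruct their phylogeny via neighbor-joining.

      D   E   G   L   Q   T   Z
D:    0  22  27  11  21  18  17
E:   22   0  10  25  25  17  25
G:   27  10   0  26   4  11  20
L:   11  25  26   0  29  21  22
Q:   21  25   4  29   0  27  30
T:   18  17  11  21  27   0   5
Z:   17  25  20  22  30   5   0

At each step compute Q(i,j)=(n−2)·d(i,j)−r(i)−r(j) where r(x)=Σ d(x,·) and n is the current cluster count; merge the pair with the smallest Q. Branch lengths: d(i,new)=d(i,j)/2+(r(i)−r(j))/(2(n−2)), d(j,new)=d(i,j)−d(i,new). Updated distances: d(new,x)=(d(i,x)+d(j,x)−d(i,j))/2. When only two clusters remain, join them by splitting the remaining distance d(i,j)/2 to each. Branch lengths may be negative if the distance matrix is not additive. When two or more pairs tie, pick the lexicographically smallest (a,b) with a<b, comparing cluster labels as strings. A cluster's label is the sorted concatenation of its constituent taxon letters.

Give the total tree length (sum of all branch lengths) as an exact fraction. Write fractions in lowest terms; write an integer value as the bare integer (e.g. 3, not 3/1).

1. join G+Q (d=4, Q=-214) ⇒ GQ; edges |G|=-9/5, |Q|=29/5
  updated: d(D,GQ)=22, d(E,GQ)=31/2, d(GQ,L)=51/2, d(GQ,T)=17, d(GQ,Z)=23
2. join D+L (d=11, Q=-301/2) ⇒ DL; edges |D|=59/16, |L|=117/16
  updated: d(DL,E)=18, d(DL,GQ)=73/4, d(DL,T)=14, d(DL,Z)=14
3. join T+Z (d=5, Q=-105) ⇒ TZ; edges |T|=1/6, |Z|=29/6
  updated: d(DL,TZ)=23/2, d(E,TZ)=37/2, d(GQ,TZ)=35/2
4. join DL+TZ (d=23/2, Q=-289/4) ⇒ DLTZ; edges |DL|=93/16, |TZ|=91/16
  updated: d(DLTZ,E)=25/2, d(DLTZ,GQ)=97/8
5. join DLTZ+E (d=25/2, Q=-321/8) ⇒ DELTZ; edges |DLTZ|=73/16, |E|=127/16
  updated: d(DELTZ,GQ)=121/16
6. join DELTZ+GQ (d=121/16) ⇒ DEGLQTZ; edges |DELTZ|=121/32, |GQ|=121/32
final tree: ((((D:59/16,L:117/16):93/16,(T:1/6,Z:29/6):91/16):73/16,E:127/16):121/32,(G:-9/5,Q:29/5):121/32)
total length: 825/16

825/16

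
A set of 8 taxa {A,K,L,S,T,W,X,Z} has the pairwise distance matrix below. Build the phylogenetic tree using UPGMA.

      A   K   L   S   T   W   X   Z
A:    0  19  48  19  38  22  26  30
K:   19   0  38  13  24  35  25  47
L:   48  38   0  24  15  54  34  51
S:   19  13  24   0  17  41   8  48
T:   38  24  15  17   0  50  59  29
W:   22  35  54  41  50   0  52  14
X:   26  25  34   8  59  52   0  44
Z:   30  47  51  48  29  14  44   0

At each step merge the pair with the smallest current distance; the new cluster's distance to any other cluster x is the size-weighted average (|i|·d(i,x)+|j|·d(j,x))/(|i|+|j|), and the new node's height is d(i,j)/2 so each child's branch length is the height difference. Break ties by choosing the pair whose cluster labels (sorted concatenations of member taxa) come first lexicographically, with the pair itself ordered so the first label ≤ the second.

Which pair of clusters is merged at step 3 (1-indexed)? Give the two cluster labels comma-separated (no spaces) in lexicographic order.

L,T

step 1: merge (S,X) at d=8; branch lengths S→4, X→4; new cluster SX
  updated: d(A,SX)=45/2, d(K,SX)=19, d(L,SX)=29, d(SX,T)=38, d(SX,W)=93/2, d(SX,Z)=46
step 2: merge (W,Z) at d=14; branch lengths W→7, Z→7; new cluster WZ
  updated: d(A,WZ)=26, d(K,WZ)=41, d(L,WZ)=105/2, d(SX,WZ)=185/4, d(T,WZ)=79/2
step 3: merge (L,T) at d=15; branch lengths L→15/2, T→15/2; new cluster LT
  updated: d(A,LT)=43, d(K,LT)=31, d(LT,SX)=67/2, d(LT,WZ)=46
step 4: merge (A,K) at d=19; branch lengths A→19/2, K→19/2; new cluster AK
  updated: d(AK,LT)=37, d(AK,SX)=83/4, d(AK,WZ)=67/2
step 5: merge (AK,SX) at d=83/4; branch lengths AK→7/8, SX→51/8; new cluster AKSX
  updated: d(AKSX,LT)=141/4, d(AKSX,WZ)=319/8
step 6: merge (AKSX,LT) at d=141/4; branch lengths AKSX→29/4, LT→81/8; new cluster AKLSTX
  updated: d(AKLSTX,WZ)=503/12
step 7: merge (AKLSTX,WZ) at d=503/12; branch lengths AKLSTX→10/3, WZ→335/24; new cluster AKLSTWXZ
final tree: ((((A:19/2,K:19/2):7/8,(S:4,X:4):51/8):29/4,(L:15/2,T:15/2):81/8):10/3,(W:7,Z:7):335/24)
total length: 1175/12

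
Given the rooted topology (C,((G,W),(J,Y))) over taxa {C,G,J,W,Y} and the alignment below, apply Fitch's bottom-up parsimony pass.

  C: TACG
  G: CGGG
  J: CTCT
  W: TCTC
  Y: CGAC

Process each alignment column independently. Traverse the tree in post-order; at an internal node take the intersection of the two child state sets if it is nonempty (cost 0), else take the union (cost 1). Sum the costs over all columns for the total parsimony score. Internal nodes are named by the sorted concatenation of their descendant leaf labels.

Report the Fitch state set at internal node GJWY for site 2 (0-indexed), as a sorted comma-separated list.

A,C,G,T

site 0, node GW: G={C} ∪ W={T} → {C,T} (+1)
site 0, node JY: J={C} ∩ Y={C} → {C} (+0)
site 0, node GJWY: GW={C,T} ∩ JY={C} → {C} (+0)
site 0, node CGJWY: C={T} ∪ GJWY={C} → {C,T} (+1)
site 1, node GW: G={G} ∪ W={C} → {C,G} (+1)
site 1, node JY: J={T} ∪ Y={G} → {G,T} (+1)
site 1, node GJWY: GW={C,G} ∩ JY={G,T} → {G} (+0)
site 1, node CGJWY: C={A} ∪ GJWY={G} → {A,G} (+1)
site 2, node GW: G={G} ∪ W={T} → {G,T} (+1)
site 2, node JY: J={C} ∪ Y={A} → {A,C} (+1)
site 2, node GJWY: GW={G,T} ∪ JY={A,C} → {A,C,G,T} (+1)
site 2, node CGJWY: C={C} ∩ GJWY={A,C,G,T} → {C} (+0)
site 3, node GW: G={G} ∪ W={C} → {C,G} (+1)
site 3, node JY: J={T} ∪ Y={C} → {C,T} (+1)
site 3, node GJWY: GW={C,G} ∩ JY={C,T} → {C} (+0)
site 3, node CGJWY: C={G} ∪ GJWY={C} → {C,G} (+1)
per-site changes: [2, 3, 3, 3]; total = 11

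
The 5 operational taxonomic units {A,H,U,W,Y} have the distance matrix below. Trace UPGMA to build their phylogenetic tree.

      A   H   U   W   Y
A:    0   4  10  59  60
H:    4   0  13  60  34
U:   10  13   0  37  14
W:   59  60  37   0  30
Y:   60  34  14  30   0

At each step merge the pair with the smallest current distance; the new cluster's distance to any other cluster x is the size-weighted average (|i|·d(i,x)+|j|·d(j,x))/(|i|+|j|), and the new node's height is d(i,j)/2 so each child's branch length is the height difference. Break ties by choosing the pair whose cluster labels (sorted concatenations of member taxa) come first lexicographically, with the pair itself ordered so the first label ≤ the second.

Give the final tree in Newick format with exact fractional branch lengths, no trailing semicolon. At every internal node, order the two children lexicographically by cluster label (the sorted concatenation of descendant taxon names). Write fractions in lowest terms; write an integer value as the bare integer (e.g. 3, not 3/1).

step 1: merge (A,H) at d=4; branch lengths A→2, H→2; new cluster AH
  updated: d(AH,U)=23/2, d(AH,W)=119/2, d(AH,Y)=47
step 2: merge (AH,U) at d=23/2; branch lengths AH→15/4, U→23/4; new cluster AHU
  updated: d(AHU,W)=52, d(AHU,Y)=36
step 3: merge (W,Y) at d=30; branch lengths W→15, Y→15; new cluster WY
  updated: d(AHU,WY)=44
step 4: merge (AHU,WY) at d=44; branch lengths AHU→65/4, WY→7; new cluster AHUWY
final tree: (((A:2,H:2):15/4,U:23/4):65/4,(W:15,Y:15):7)
total length: 267/4

(((A:2,H:2):15/4,U:23/4):65/4,(W:15,Y:15):7)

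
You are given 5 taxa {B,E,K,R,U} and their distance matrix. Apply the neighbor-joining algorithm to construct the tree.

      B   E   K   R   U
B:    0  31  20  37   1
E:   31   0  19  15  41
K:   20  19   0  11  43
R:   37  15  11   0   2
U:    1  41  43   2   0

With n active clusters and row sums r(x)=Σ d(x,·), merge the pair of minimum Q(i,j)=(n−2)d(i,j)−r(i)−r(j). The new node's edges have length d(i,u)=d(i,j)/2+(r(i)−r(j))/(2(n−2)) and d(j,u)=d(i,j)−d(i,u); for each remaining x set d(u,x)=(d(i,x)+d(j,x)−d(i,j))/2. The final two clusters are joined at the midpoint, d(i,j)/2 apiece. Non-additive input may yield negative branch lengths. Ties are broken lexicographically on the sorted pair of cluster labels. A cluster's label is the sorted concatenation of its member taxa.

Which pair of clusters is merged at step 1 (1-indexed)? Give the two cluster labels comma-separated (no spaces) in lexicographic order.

B,U

1. join B+U (d=1, Q=-173) ⇒ BU; edges |B|=5/6, |U|=1/6
  updated: d(BU,E)=71/2, d(BU,K)=31, d(BU,R)=19
2. join BU+R (d=19, Q=-185/2) ⇒ BRU; edges |BU|=157/8, |R|=-5/8
  updated: d(BRU,E)=63/4, d(BRU,K)=23/2
3. join BRU+E (d=63/4, Q=-185/4) ⇒ BERU; edges |BRU|=33/8, |E|=93/8
  updated: d(BERU,K)=59/8
4. join BERU+K (d=59/8) ⇒ BEKRU; edges |BERU|=59/16, |K|=59/16
final tree: ((((B:5/6,U:1/6):157/8,R:-5/8):33/8,E:93/8):59/16,K:59/16)
total length: 345/8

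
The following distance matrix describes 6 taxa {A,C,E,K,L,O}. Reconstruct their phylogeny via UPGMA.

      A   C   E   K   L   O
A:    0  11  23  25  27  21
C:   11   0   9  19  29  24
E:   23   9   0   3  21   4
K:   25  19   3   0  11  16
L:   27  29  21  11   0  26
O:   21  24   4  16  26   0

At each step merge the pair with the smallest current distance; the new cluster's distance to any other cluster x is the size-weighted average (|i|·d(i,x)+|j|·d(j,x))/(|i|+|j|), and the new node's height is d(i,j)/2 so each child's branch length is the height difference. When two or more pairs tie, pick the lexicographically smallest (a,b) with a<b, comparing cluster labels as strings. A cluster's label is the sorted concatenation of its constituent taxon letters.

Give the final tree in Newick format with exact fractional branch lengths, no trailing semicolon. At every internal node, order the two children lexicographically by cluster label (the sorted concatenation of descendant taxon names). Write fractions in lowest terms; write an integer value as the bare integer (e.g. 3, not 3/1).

((A:11/2,C:11/2):89/16,(((E:3/2,K:3/2):7/2,O:5):14/3,L:29/3):67/48)

iteration 1: select E,K (d=3); attach at lengths (3/2, 3/2); label the merged cluster EK
  updated: d(A,EK)=24, d(C,EK)=14, d(EK,L)=16, d(EK,O)=10
iteration 2: select EK,O (d=10); attach at lengths (7/2, 5); label the merged cluster EKO
  updated: d(A,EKO)=23, d(C,EKO)=52/3, d(EKO,L)=58/3
iteration 3: select A,C (d=11); attach at lengths (11/2, 11/2); label the merged cluster AC
  updated: d(AC,EKO)=121/6, d(AC,L)=28
iteration 4: select EKO,L (d=58/3); attach at lengths (14/3, 29/3); label the merged cluster EKLO
  updated: d(AC,EKLO)=177/8
iteration 5: select AC,EKLO (d=177/8); attach at lengths (89/16, 67/48); label the merged cluster ACEKLO
final tree: ((A:11/2,C:11/2):89/16,(((E:3/2,K:3/2):7/2,O:5):14/3,L:29/3):67/48)
total length: 1051/24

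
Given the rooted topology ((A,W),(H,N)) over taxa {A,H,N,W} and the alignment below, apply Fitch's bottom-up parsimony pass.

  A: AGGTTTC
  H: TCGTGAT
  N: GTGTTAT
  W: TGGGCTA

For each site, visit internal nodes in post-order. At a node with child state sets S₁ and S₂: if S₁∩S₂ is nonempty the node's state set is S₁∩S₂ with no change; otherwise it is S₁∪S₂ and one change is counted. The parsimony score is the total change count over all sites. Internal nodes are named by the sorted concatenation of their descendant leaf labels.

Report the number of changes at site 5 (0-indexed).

1

site 0, node AW: A={A} ∪ W={T} → {A,T} (+1)
site 0, node HN: H={T} ∪ N={G} → {G,T} (+1)
site 0, node AHNW: AW={A,T} ∩ HN={G,T} → {T} (+0)
site 1, node AW: A={G} ∩ W={G} → {G} (+0)
site 1, node HN: H={C} ∪ N={T} → {C,T} (+1)
site 1, node AHNW: AW={G} ∪ HN={C,T} → {C,G,T} (+1)
site 2, node AW: A={G} ∩ W={G} → {G} (+0)
site 2, node HN: H={G} ∩ N={G} → {G} (+0)
site 2, node AHNW: AW={G} ∩ HN={G} → {G} (+0)
site 3, node AW: A={T} ∪ W={G} → {G,T} (+1)
site 3, node HN: H={T} ∩ N={T} → {T} (+0)
site 3, node AHNW: AW={G,T} ∩ HN={T} → {T} (+0)
site 4, node AW: A={T} ∪ W={C} → {C,T} (+1)
site 4, node HN: H={G} ∪ N={T} → {G,T} (+1)
site 4, node AHNW: AW={C,T} ∩ HN={G,T} → {T} (+0)
site 5, node AW: A={T} ∩ W={T} → {T} (+0)
site 5, node HN: H={A} ∩ N={A} → {A} (+0)
site 5, node AHNW: AW={T} ∪ HN={A} → {A,T} (+1)
site 6, node AW: A={C} ∪ W={A} → {A,C} (+1)
site 6, node HN: H={T} ∩ N={T} → {T} (+0)
site 6, node AHNW: AW={A,C} ∪ HN={T} → {A,C,T} (+1)
per-site changes: [2, 2, 0, 1, 2, 1, 2]; total = 10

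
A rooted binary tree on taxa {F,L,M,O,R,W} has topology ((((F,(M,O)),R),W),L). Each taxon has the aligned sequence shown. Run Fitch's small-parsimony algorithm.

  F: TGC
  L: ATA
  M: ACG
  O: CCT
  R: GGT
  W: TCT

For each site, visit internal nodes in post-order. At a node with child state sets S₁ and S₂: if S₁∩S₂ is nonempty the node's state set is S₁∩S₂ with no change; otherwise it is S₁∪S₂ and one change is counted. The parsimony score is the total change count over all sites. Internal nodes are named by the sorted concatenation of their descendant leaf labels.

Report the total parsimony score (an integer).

10

site 0, node MO: M={A} ∪ O={C} → {A,C} (+1)
site 0, node FMO: F={T} ∪ MO={A,C} → {A,C,T} (+1)
site 0, node FMOR: FMO={A,C,T} ∪ R={G} → {A,C,G,T} (+1)
site 0, node FMORW: FMOR={A,C,G,T} ∩ W={T} → {T} (+0)
site 0, node FLMORW: FMORW={T} ∪ L={A} → {A,T} (+1)
site 1, node MO: M={C} ∩ O={C} → {C} (+0)
site 1, node FMO: F={G} ∪ MO={C} → {C,G} (+1)
site 1, node FMOR: FMO={C,G} ∩ R={G} → {G} (+0)
site 1, node FMORW: FMOR={G} ∪ W={C} → {C,G} (+1)
site 1, node FLMORW: FMORW={C,G} ∪ L={T} → {C,G,T} (+1)
site 2, node MO: M={G} ∪ O={T} → {G,T} (+1)
site 2, node FMO: F={C} ∪ MO={G,T} → {C,G,T} (+1)
site 2, node FMOR: FMO={C,G,T} ∩ R={T} → {T} (+0)
site 2, node FMORW: FMOR={T} ∩ W={T} → {T} (+0)
site 2, node FLMORW: FMORW={T} ∪ L={A} → {A,T} (+1)
per-site changes: [4, 3, 3]; total = 10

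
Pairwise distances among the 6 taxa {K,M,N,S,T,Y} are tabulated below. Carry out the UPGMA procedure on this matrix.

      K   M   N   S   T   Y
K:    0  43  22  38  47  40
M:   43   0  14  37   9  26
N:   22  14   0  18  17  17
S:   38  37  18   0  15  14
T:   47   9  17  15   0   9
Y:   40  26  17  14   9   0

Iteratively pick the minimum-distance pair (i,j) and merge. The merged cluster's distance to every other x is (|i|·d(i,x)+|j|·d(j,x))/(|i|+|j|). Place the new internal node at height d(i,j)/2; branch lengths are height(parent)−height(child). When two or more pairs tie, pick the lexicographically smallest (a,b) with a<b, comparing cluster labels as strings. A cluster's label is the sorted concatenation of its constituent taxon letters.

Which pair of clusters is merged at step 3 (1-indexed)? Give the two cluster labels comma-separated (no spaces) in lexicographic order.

step 1: merge (M,T) at d=9; branch lengths M→9/2, T→9/2; new cluster MT
  updated: d(K,MT)=45, d(MT,N)=31/2, d(MT,S)=26, d(MT,Y)=35/2
step 2: merge (S,Y) at d=14; branch lengths S→7, Y→7; new cluster SY
  updated: d(K,SY)=39, d(MT,SY)=87/4, d(N,SY)=35/2
step 3: merge (MT,N) at d=31/2; branch lengths MT→13/4, N→31/4; new cluster MNT
  updated: d(K,MNT)=112/3, d(MNT,SY)=61/3
step 4: merge (MNT,SY) at d=61/3; branch lengths MNT→29/12, SY→19/6; new cluster MNSTY
  updated: d(K,MNSTY)=38
step 5: merge (K,MNSTY) at d=38; branch lengths K→19, MNSTY→53/6; new cluster KMNSTY
final tree: (K:19,(((M:9/2,T:9/2):13/4,N:31/4):29/12,(S:7,Y:7):19/6):53/6)
total length: 809/12

MT,N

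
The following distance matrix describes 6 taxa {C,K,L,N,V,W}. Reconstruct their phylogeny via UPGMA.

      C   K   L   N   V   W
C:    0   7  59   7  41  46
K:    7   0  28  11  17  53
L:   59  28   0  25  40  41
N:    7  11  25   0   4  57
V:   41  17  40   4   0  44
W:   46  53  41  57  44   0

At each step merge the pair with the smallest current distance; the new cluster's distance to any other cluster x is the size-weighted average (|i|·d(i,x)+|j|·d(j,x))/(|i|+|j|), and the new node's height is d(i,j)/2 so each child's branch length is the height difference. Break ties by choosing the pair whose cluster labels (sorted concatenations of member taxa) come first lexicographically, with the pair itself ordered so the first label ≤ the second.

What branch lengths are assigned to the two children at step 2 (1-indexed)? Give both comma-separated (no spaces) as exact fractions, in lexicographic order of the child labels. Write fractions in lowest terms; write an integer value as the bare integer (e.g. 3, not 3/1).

1. join N+V (d=4) ⇒ NV; edges |N|=2, |V|=2
  updated: d(C,NV)=24, d(K,NV)=14, d(L,NV)=65/2, d(NV,W)=101/2
2. join C+K (d=7) ⇒ CK; edges |C|=7/2, |K|=7/2
  updated: d(CK,L)=87/2, d(CK,NV)=19, d(CK,W)=99/2
3. join CK+NV (d=19) ⇒ CKNV; edges |CK|=6, |NV|=15/2
  updated: d(CKNV,L)=38, d(CKNV,W)=50
4. join CKNV+L (d=38) ⇒ CKLNV; edges |CKNV|=19/2, |L|=19
  updated: d(CKLNV,W)=241/5
5. join CKLNV+W (d=241/5) ⇒ CKLNVW; edges |CKLNV|=51/10, |W|=241/10
final tree: ((((C:7/2,K:7/2):6,(N:2,V:2):15/2):19/2,L:19):51/10,W:241/10)
total length: 411/5

7/2,7/2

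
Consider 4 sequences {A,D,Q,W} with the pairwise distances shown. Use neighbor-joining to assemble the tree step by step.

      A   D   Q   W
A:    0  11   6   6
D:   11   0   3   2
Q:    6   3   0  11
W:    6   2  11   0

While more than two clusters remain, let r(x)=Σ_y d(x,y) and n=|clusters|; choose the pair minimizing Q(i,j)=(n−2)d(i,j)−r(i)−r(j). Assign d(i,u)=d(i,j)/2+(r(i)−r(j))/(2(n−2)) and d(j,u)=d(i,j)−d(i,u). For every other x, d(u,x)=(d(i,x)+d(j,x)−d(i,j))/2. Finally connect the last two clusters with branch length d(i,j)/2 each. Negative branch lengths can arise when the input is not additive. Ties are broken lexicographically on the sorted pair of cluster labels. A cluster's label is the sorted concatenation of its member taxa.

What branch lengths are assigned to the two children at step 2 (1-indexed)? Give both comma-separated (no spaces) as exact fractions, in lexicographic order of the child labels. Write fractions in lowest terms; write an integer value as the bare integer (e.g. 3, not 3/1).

15/4,1/4

iteration 1: select A,Q (d=6, Q=-31); attach at lengths (15/4, 9/4); label the merged cluster AQ
  updated: d(AQ,D)=4, d(AQ,W)=11/2
iteration 2: select AQ,D (d=4, Q=-23/2); attach at lengths (15/4, 1/4); label the merged cluster ADQ
  updated: d(ADQ,W)=7/4
iteration 3: select ADQ,W (d=7/4); attach at lengths (7/8, 7/8); label the merged cluster ADQW
final tree: (((A:15/4,Q:9/4):15/4,D:1/4):7/8,W:7/8)
total length: 47/4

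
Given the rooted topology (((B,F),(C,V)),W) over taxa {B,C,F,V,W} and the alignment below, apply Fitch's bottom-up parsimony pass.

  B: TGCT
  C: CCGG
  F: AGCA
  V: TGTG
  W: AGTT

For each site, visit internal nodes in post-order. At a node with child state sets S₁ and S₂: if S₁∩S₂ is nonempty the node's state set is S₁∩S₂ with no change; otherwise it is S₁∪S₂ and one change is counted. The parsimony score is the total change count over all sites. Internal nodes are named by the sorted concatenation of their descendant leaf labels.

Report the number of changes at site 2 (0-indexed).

2

[col 0] BF: children B:{T}, F:{A} ∪→ {A,T}; cost 1
[col 0] CV: children C:{C}, V:{T} ∪→ {C,T}; cost 1
[col 0] BCFV: children BF:{A,T}, CV:{C,T} ∩→ {T}; cost 0
[col 0] BCFVW: children BCFV:{T}, W:{A} ∪→ {A,T}; cost 1
[col 1] BF: children B:{G}, F:{G} ∩→ {G}; cost 0
[col 1] CV: children C:{C}, V:{G} ∪→ {C,G}; cost 1
[col 1] BCFV: children BF:{G}, CV:{C,G} ∩→ {G}; cost 0
[col 1] BCFVW: children BCFV:{G}, W:{G} ∩→ {G}; cost 0
[col 2] BF: children B:{C}, F:{C} ∩→ {C}; cost 0
[col 2] CV: children C:{G}, V:{T} ∪→ {G,T}; cost 1
[col 2] BCFV: children BF:{C}, CV:{G,T} ∪→ {C,G,T}; cost 1
[col 2] BCFVW: children BCFV:{C,G,T}, W:{T} ∩→ {T}; cost 0
[col 3] BF: children B:{T}, F:{A} ∪→ {A,T}; cost 1
[col 3] CV: children C:{G}, V:{G} ∩→ {G}; cost 0
[col 3] BCFV: children BF:{A,T}, CV:{G} ∪→ {A,G,T}; cost 1
[col 3] BCFVW: children BCFV:{A,G,T}, W:{T} ∩→ {T}; cost 0
per-site changes: [3, 1, 2, 2]; total = 8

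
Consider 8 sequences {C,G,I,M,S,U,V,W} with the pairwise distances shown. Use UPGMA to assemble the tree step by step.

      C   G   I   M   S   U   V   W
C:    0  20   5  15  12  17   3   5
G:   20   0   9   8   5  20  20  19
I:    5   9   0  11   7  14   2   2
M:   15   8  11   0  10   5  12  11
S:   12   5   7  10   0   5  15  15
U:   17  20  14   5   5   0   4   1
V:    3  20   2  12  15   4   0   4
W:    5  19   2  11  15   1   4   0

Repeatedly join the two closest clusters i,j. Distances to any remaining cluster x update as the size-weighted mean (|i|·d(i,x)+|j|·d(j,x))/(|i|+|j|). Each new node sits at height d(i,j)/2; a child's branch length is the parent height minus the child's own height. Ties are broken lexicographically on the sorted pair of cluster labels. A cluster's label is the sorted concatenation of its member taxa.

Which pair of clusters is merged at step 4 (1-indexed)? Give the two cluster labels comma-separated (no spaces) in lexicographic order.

G,S

step 1: merge (U,W) at d=1; branch lengths U→1/2, W→1/2; new cluster UW
  updated: d(C,UW)=11, d(G,UW)=39/2, d(I,UW)=8, d(M,UW)=8, d(S,UW)=10, d(UW,V)=4
step 2: merge (I,V) at d=2; branch lengths I→1, V→1; new cluster IV
  updated: d(C,IV)=4, d(G,IV)=29/2, d(IV,M)=23/2, d(IV,S)=11, d(IV,UW)=6
step 3: merge (C,IV) at d=4; branch lengths C→2, IV→1; new cluster CIV
  updated: d(CIV,G)=49/3, d(CIV,M)=38/3, d(CIV,S)=34/3, d(CIV,UW)=23/3
step 4: merge (G,S) at d=5; branch lengths G→5/2, S→5/2; new cluster GS
  updated: d(CIV,GS)=83/6, d(GS,M)=9, d(GS,UW)=59/4
step 5: merge (CIV,UW) at d=23/3; branch lengths CIV→11/6, UW→10/3; new cluster CIUVW
  updated: d(CIUVW,GS)=71/5, d(CIUVW,M)=54/5
step 6: merge (GS,M) at d=9; branch lengths GS→2, M→9/2; new cluster GMS
  updated: d(CIUVW,GMS)=196/15
step 7: merge (CIUVW,GMS) at d=196/15; branch lengths CIUVW→27/10, GMS→61/30; new cluster CGIMSUVW
final tree: (((C:2,(I:1,V:1):1):11/6,(U:1/2,W:1/2):10/3):27/10,((G:5/2,S:5/2):2,M:9/2):61/30)
total length: 137/5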